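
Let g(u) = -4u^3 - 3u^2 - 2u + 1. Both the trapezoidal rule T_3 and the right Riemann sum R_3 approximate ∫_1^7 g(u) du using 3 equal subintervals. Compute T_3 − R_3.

T_3 = -2988.
R_3 = -4512.
T_3 − R_3 = 1524.

1524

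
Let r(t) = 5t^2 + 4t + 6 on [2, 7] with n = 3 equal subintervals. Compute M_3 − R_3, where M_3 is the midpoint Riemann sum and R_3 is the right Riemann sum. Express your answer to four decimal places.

-221.5278

M_3 ≈ 672.546296.
R_3 ≈ 894.074074.
M_3 − R_3 ≈ -221.5278.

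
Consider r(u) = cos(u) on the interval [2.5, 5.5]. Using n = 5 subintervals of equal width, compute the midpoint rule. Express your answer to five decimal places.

Δu = (5.5 − 2.5)/5 = 0.6.
Midpoints: 2.8, 3.4, 4, 4.6, 5.2.
r(2.8) ≈ -0.94222, r(3.4) ≈ -0.96680, r(4) ≈ -0.65364, r(4.6) ≈ -0.11215, r(5.2) ≈ 0.46852.
Sum = Δu · [r(2.8) + r(3.4) + r(4) + r(4.6) + r(5.2)].
Sum ≈ -1.32378.

-1.32378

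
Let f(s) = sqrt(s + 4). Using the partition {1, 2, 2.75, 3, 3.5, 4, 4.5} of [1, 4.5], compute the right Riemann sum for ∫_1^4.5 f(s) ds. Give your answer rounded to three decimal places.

9.301

Subinterval widths: 1, 0.75, 0.25, 0.5, 0.5, 0.5.
Right endpoints: 2, 2.75, 3, 3.5, 4, 4.5.
f(2) ≈ 2.449, f(2.75) ≈ 2.598, f(3) ≈ 2.646, f(3.5) ≈ 2.739, f(4) ≈ 2.828, f(4.5) ≈ 2.915.
Sum = Σ Δs_i · f(s_i).
Sum ≈ 9.301.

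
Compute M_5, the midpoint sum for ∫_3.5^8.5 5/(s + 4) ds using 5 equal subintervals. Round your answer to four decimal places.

2.5518

Δs = (8.5 − 3.5)/5 = 1.
Midpoints: 4, 5, 6, 7, 8.
f(4) = 0.625, f(5) = 5/9, f(6) = 0.5, f(7) = 5/11, f(8) = 5/12.
Sum = Δs · [f(4) + f(5) + f(6) + f(7) + f(8)].
Sum ≈ 2.5518.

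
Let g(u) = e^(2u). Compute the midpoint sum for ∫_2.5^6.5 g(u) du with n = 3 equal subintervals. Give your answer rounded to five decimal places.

167046.69088

Δu = (6.5 − 2.5)/3 = 4/3.
Midpoints: 19/6, 4.5, 35/6.
g(19/6) ≈ 563.03024, g(4.5) ≈ 8103.08393, g(35/6) ≈ 116618.90400.
Sum = Δu · [g(19/6) + g(4.5) + g(35/6)].
Sum ≈ 167046.69088.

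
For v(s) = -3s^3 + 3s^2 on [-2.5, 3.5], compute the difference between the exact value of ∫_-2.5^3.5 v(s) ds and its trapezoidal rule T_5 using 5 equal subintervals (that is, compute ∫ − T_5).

2.16

Exact integral: ∫_-2.5^3.5 v(s) ds = -24.75.
T_5 = -26.91.
Error = -24.75 − (-26.91) = 2.16.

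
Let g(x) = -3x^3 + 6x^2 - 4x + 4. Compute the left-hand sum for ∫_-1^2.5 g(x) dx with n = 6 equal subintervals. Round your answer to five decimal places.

Δx = (2.5 − (-1))/6 = 7/12.
Left endpoints: -1, -5/12, 1/6, 0.75, 4/3, 23/12.
g(-1) = 17, g(-5/12) = 3989/576, g(1/6) = 251/72, g(0.75) = 3.109375, g(4/3) = 20/9, g(23/12) = -1583/576.
Sum = Δx · [g(-1) + g(-5/12) + g(1/6) + ...].
Sum ≈ 17.49696.

17.49696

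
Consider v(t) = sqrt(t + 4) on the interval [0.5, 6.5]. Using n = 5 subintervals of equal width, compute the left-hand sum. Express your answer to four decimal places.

15.6375

Δt = (6.5 − 0.5)/5 = 1.2.
Left endpoints: 0.5, 1.7, 2.9, 4.1, 5.3.
v(0.5) ≈ 2.1213, v(1.7) ≈ 2.3875, v(2.9) ≈ 2.6268, v(4.1) ≈ 2.8460, v(5.3) ≈ 3.0496.
Sum = Δt · [v(0.5) + v(1.7) + v(2.9) + v(4.1) + v(5.3)].
Sum ≈ 15.6375.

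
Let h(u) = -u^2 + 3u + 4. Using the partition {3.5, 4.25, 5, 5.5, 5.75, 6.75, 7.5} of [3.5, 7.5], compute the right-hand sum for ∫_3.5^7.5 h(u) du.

Subinterval widths: 0.75, 0.75, 0.5, 0.25, 1, 0.75.
Right endpoints: 4.25, 5, 5.5, 5.75, 6.75, 7.5.
h(4.25) = -1.3125, h(5) = -6, h(5.5) = -9.75, h(5.75) = -11.8125, h(6.75) = -21.3125, h(7.5) = -29.75.
Sum = Σ Δu_i · h(u_i).
Sum = -56.9375.

-56.9375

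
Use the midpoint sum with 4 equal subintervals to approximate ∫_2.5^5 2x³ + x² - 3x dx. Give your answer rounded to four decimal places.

299.3896

Δx = (5 − 2.5)/4 = 0.625.
Midpoints: 2.8125, 3.4375, 4.0625, 4.6875.
f(2.8125) = 90045/2048, f(3.4375) = 169455/2048, f(4.0625) = 283465/2048, f(4.6875) = 438075/2048.
Sum = Δx · [f(2.8125) + f(3.4375) + f(4.0625) + f(4.6875)].
Sum ≈ 299.3896.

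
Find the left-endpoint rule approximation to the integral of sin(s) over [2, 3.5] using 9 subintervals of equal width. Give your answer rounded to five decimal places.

Δs = (3.5 − 2)/9 = 1/6.
Left endpoints: 2, 13/6, 7/3, 2.5, 8/3, 17/6, 3, 19/6, 10/3.
f(2) ≈ 0.90930, f(13/6) ≈ 0.82766, f(7/3) ≈ 0.72309, f(2.5) ≈ 0.59847, f(8/3) ≈ 0.45727, f(17/6) ≈ 0.30340, f(3) ≈ 0.14112, f(19/6) ≈ -0.02507, f(10/3) ≈ -0.19057.
Sum = Δs · [f(2) + f(13/6) + f(7/3) + ...].
Sum ≈ 0.62411.

0.62411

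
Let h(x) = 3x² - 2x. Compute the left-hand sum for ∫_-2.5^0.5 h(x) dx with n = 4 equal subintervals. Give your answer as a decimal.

31.59375

Δx = (0.5 − (-2.5))/4 = 0.75.
Left endpoints: -2.5, -1.75, -1, -0.25.
h(-2.5) = 23.75, h(-1.75) = 12.6875, h(-1) = 5, h(-0.25) = 0.6875.
Sum = Δx · [h(-2.5) + h(-1.75) + h(-1) + h(-0.25)].
Sum = 31.59375.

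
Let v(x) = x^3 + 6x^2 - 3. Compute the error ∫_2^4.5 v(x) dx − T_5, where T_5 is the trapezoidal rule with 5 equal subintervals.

-1.640625

Exact integral: ∫_2^4.5 v(x) dx = 257.265625.
T_5 = 258.90625.
Error = 257.265625 − 258.90625 = -1.640625.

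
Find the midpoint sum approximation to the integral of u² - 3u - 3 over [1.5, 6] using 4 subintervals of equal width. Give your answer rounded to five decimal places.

6.27539

Δu = (6 − 1.5)/4 = 1.125.
Midpoints: 2.0625, 3.1875, 4.3125, 5.4375.
f(2.0625) = -4.93359375, f(3.1875) = -2.40234375, f(4.3125) = 2.66015625, f(5.4375) = 10.25390625.
Sum = Δu · [f(2.0625) + f(3.1875) + f(4.3125) + f(5.4375)].
Sum ≈ 6.27539.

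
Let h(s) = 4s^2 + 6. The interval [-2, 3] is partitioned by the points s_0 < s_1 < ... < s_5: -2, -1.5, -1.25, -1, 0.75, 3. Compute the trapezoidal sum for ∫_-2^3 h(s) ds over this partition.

Subinterval widths: 0.5, 0.25, 0.25, 1.75, 2.25.
h(-2) = 22, h(-1.5) = 15, h(-1.25) = 12.25, h(-1) = 10, h(0.75) = 8.25, h(3) = 42.
On each subinterval the trapezoid contributes (Δs_i/2)·[h(s_{i-1}) + h(s_i)].
Sum = 87.9375.

87.9375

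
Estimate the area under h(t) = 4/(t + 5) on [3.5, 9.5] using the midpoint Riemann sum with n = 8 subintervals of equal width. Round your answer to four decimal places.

2.1355

Δt = (9.5 − 3.5)/8 = 0.75.
Midpoints: 3.875, 4.625, 5.375, 6.125, 6.875, 7.625, 8.375, 9.125.
h(3.875) = 32/71, h(4.625) = 32/77, h(5.375) = 32/83, h(6.125) = 32/89, h(6.875) = 32/95, h(7.625) = 32/101, h(8.375) = 32/107, h(9.125) = 32/113.
Sum = Δt · [h(3.875) + h(4.625) + h(5.375) + ...].
Sum ≈ 2.1355.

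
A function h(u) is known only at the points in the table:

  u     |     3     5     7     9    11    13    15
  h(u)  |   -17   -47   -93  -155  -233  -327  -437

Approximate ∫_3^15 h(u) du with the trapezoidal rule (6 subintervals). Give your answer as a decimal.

-2164

Δu = 2.
T_6 = (2/2)·[(-17) + 2·(-47) + 2·(-93) + 2·(-155) + 2·(-233) + 2·(-327) + (-437)] = -2164.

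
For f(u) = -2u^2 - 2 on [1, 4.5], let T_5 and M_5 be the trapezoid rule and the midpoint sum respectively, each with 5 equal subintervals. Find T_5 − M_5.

T_5 = -67.655.
M_5 = -66.7975.
T_5 − M_5 = -0.8575.

-0.8575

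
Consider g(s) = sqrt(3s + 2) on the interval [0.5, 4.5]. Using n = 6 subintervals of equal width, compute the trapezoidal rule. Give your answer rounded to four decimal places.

12.0902

Δs = (4.5 − 0.5)/6 = 2/3.
g(0.5) ≈ 1.8708, g(7/6) ≈ 2.3452, g(11/6) ≈ 2.7386, g(2.5) ≈ 3.0822, g(19/6) ≈ 3.3912, g(23/6) ≈ 3.6742, g(4.5) ≈ 3.9370.
T_6 = (Δs/2)·[g(s_0) + 2g(s_1) + ... + 2g(s_{5}) + g(s_6)].
Sum ≈ 12.0902.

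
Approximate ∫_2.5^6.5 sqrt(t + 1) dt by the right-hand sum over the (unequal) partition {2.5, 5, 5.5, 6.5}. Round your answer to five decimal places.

10.13709

Subinterval widths: 2.5, 0.5, 1.
Right endpoints: 5, 5.5, 6.5.
f(5) ≈ 2.44949, f(5.5) ≈ 2.54951, f(6.5) ≈ 2.73861.
Sum = Σ Δt_i · f(t_i).
Sum ≈ 10.13709.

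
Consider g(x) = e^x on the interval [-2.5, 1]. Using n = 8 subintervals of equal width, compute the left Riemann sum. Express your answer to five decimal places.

2.10144

Δx = (1 − (-2.5))/8 = 0.4375.
Left endpoints: -2.5, -2.0625, -1.625, -1.1875, -0.75, -0.3125, 0.125, 0.5625.
g(-2.5) ≈ 0.08208, g(-2.0625) ≈ 0.12714, g(-1.625) ≈ 0.19691, g(-1.1875) ≈ 0.30498, g(-0.75) ≈ 0.47237, g(-0.3125) ≈ 0.73162, g(0.125) ≈ 1.13315, g(0.5625) ≈ 1.75505.
Sum = Δx · [g(-2.5) + g(-2.0625) + g(-1.625) + ...].
Sum ≈ 2.10144.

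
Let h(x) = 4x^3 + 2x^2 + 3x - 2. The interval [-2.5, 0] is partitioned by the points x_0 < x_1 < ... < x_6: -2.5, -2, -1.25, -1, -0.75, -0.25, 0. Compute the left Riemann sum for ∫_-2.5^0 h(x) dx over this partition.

-61.1875

Subinterval widths: 0.5, 0.75, 0.25, 0.25, 0.5, 0.25.
Left endpoints: -2.5, -2, -1.25, -1, -0.75, -0.25.
h(-2.5) = -59.5, h(-2) = -32, h(-1.25) = -10.4375, h(-1) = -7, h(-0.75) = -4.8125, h(-0.25) = -2.6875.
Sum = Σ Δx_i · h(x_i).
Sum = -61.1875.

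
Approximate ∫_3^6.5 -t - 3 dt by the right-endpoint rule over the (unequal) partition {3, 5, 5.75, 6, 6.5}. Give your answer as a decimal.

Subinterval widths: 2, 0.75, 0.25, 0.5.
Right endpoints: 5, 5.75, 6, 6.5.
f(5) = -8, f(5.75) = -8.75, f(6) = -9, f(6.5) = -9.5.
Sum = Σ Δt_i · f(t_i).
Sum = -29.5625.

-29.5625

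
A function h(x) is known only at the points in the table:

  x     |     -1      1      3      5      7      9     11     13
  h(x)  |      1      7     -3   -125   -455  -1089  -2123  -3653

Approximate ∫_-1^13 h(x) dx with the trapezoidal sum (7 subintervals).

-11228

Δx = 2.
T_7 = (2/2)·[1 + 2·7 + 2·(-3) + 2·(-125) + 2·(-455) + 2·(-1089) + 2·(-2123) + (-3653)] = -11228.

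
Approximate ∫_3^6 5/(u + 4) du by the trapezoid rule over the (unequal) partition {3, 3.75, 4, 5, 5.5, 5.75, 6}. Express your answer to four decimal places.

Subinterval widths: 0.75, 0.25, 1, 0.5, 0.25, 0.25.
f(3) = 5/7, f(3.75) = 20/31, f(4) = 0.625, f(5) = 5/9, f(5.5) = 10/19, f(5.75) = 20/39, f(6) = 0.5.
On each subinterval the trapezoid contributes (Δu_i/2)·[f(u_{i-1}) + f(u_i)].
Sum ≈ 1.7858.

1.7858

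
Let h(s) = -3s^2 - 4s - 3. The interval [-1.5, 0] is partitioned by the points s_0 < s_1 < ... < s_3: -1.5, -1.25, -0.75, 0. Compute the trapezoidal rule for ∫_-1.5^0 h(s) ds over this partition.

-3.65625

Subinterval widths: 0.25, 0.5, 0.75.
h(-1.5) = -3.75, h(-1.25) = -2.6875, h(-0.75) = -1.6875, h(0) = -3.
On each subinterval the trapezoid contributes (Δs_i/2)·[h(s_{i-1}) + h(s_i)].
Sum = -3.65625.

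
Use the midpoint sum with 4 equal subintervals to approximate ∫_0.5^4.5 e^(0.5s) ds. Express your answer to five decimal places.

16.23775

Δs = (4.5 − 0.5)/4 = 1.
Midpoints: 1, 2, 3, 4.
f(1) ≈ 1.64872, f(2) ≈ 2.71828, f(3) ≈ 4.48169, f(4) ≈ 7.38906.
Sum = Δs · [f(1) + f(2) + f(3) + f(4)].
Sum ≈ 16.23775.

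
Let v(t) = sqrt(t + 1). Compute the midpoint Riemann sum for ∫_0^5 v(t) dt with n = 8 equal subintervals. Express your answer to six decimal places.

Δt = (5 − 0)/8 = 0.625.
Midpoints: 0.3125, 0.9375, 1.5625, 2.1875, 2.8125, 3.4375, 4.0625, 4.6875.
v(0.3125) ≈ 1.145644, v(0.9375) ≈ 1.391941, v(1.5625) ≈ 1.600781, v(2.1875) ≈ 1.785357, v(2.8125) ≈ 1.952562, v(3.4375) ≈ 2.106537, v(4.0625) ≈ 2.250000, v(4.6875) ≈ 2.384848.
Sum = Δt · [v(0.3125) + v(0.9375) + v(1.5625) + ...].
Sum ≈ 9.136044.

9.136044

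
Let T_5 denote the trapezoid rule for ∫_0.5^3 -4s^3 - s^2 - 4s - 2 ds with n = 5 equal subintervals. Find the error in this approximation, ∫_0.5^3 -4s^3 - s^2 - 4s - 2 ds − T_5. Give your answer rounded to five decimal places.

Exact integral: ∫_0.5^3 f(s) ds ≈ -112.3958333.
T_5 = -114.6875.
Error ≈ -112.3958333 − (-114.6875) ≈ 2.29167.

2.29167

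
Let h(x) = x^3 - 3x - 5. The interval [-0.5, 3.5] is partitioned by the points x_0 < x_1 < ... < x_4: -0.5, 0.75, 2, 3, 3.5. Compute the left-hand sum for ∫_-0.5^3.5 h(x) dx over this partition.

-9.56640625

Subinterval widths: 1.25, 1.25, 1, 0.5.
Left endpoints: -0.5, 0.75, 2, 3.
h(-0.5) = -3.625, h(0.75) = -6.828125, h(2) = -3, h(3) = 13.
Sum = Σ Δx_i · h(x_i).
Sum = -9.56640625.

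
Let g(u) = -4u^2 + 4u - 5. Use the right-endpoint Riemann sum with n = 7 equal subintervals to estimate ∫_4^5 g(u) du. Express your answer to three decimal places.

Δu = (5 − 4)/7 = 1/7.
Right endpoints: 29/7, 30/7, 31/7, 32/7, 33/7, 34/7, 5.
g(29/7) = -2797/49, g(30/7) = -3005/49, g(31/7) = -3221/49, g(32/7) = -3445/49, g(33/7) = -3677/49, g(34/7) = -3917/49, g(5) = -85.
Sum = Δu · [g(29/7) + g(30/7) + g(31/7) + ...].
Sum ≈ -70.633.

-70.633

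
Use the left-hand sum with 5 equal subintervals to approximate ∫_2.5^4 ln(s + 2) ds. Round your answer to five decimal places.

2.43864

Δs = (4 − 2.5)/5 = 0.3.
Left endpoints: 2.5, 2.8, 3.1, 3.4, 3.7.
f(2.5) ≈ 1.50408, f(2.8) ≈ 1.56862, f(3.1) ≈ 1.62924, f(3.4) ≈ 1.68640, f(3.7) ≈ 1.74047.
Sum = Δs · [f(2.5) + f(2.8) + f(3.1) + f(3.4) + f(3.7)].
Sum ≈ 2.43864.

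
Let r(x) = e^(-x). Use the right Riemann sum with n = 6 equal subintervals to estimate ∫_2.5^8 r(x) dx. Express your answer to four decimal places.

Δx = (8 − 2.5)/6 = 11/12.
Right endpoints: 41/12, 13/3, 5.25, 37/6, 85/12, 8.
r(41/12) ≈ 0.0328, r(13/3) ≈ 0.0131, r(5.25) ≈ 0.0052, r(37/6) ≈ 0.0021, r(85/12) ≈ 0.0008, r(8) ≈ 0.0003.
Sum = Δx · [r(41/12) + r(13/3) + r(5.25) + ...].
Sum ≈ 0.0499.

0.0499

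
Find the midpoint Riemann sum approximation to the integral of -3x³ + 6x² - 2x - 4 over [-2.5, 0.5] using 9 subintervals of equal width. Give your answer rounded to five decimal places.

54.33333

Δx = (0.5 − (-2.5))/9 = 1/3.
Midpoints: -7/3, -2, -5/3, -4/3, -1, -2/3, -1/3, 0, 1/3.
f(-7/3) = 643/9, f(-2) = 48, f(-5/3) = 269/9, f(-4/3) = 148/9, f(-1) = 7, f(-2/3) = 8/9, f(-1/3) = -23/9, f(0) = -4, f(1/3) = -37/9.
Sum = Δx · [f(-7/3) + f(-2) + f(-5/3) + ...].
Sum ≈ 54.33333.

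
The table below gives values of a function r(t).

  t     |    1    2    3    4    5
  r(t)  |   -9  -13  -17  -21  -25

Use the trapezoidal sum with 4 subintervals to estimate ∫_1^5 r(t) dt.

Δt = 1.
T_4 = (1/2)·[(-9) + 2·(-13) + 2·(-17) + 2·(-21) + (-25)] = -68.

-68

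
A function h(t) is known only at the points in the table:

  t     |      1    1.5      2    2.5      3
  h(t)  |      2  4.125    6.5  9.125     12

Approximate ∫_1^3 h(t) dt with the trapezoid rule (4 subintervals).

13.375

Δt = 0.5.
T_4 = (0.5/2)·[2 + 2·4.125 + 2·6.5 + 2·9.125 + 12] = 13.375.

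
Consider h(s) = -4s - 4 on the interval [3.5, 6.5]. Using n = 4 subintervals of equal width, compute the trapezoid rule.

Δs = (6.5 − 3.5)/4 = 0.75.
h(3.5) = -18, h(4.25) = -21, h(5) = -24, h(5.75) = -27, h(6.5) = -30.
T_4 = (Δs/2)·[h(s_0) + 2h(s_1) + 2h(s_2) + 2h(s_3) + h(s_4)].
Sum = -72.

-72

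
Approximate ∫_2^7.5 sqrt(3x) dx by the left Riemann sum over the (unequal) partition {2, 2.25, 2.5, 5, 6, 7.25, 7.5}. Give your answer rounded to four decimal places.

18.4506

Subinterval widths: 0.25, 0.25, 2.5, 1, 1.25, 0.25.
Left endpoints: 2, 2.25, 2.5, 5, 6, 7.25.
f(2) ≈ 2.4495, f(2.25) ≈ 2.5981, f(2.5) ≈ 2.7386, f(5) ≈ 3.8730, f(6) ≈ 4.2426, f(7.25) ≈ 4.6637.
Sum = Σ Δx_i · f(x_i).
Sum ≈ 18.4506.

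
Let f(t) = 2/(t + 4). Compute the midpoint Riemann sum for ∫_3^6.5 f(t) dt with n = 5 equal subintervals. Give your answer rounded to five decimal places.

Δt = (6.5 − 3)/5 = 0.7.
Midpoints: 3.35, 4.05, 4.75, 5.45, 6.15.
f(3.35) = 40/147, f(4.05) = 40/161, f(4.75) = 8/35, f(5.45) = 40/189, f(6.15) = 40/203.
Sum = Δt · [f(3.35) + f(4.05) + f(4.75) + f(5.45) + f(6.15)].
Sum ≈ 0.81047.

0.81047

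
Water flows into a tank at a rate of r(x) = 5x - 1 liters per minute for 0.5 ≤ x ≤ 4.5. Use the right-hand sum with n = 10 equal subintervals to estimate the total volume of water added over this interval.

Δx = (4.5 − 0.5)/10 = 0.4.
Right endpoints: 0.9, 1.3, 1.7, 2.1, 2.5, 2.9, 3.3, 3.7, 4.1, 4.5.
r(0.9) = 3.5, r(1.3) = 5.5, r(1.7) = 7.5, r(2.1) = 9.5, r(2.5) = 11.5, r(2.9) = 13.5, r(3.3) = 15.5, r(3.7) = 17.5, r(4.1) = 19.5, r(4.5) = 21.5.
Sum = Δx · [r(0.9) + r(1.3) + r(1.7) + ...].
Sum = 50.

50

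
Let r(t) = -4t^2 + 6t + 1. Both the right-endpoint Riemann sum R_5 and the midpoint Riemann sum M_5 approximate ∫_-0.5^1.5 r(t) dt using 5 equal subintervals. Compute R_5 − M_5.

R_5 = 3.92.
M_5 = 3.44.
R_5 − M_5 = 0.48.

0.48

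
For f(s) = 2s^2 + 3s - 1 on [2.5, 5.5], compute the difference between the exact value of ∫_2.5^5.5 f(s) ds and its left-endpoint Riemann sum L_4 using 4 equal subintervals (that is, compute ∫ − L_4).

20.8125

Exact integral: ∫_2.5^5.5 f(s) ds = 133.5.
L_4 = 112.6875.
Error = 133.5 − 112.6875 = 20.8125.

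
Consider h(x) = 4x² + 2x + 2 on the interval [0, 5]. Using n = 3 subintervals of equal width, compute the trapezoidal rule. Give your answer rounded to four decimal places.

Δx = (5 − 0)/3 = 5/3.
h(0) = 2, h(5/3) = 148/9, h(10/3) = 478/9, h(5) = 112.
T_3 = (Δx/2)·[h(x_0) + 2h(x_1) + 2h(x_2) + h(x_3)].
Sum ≈ 210.9259.

210.9259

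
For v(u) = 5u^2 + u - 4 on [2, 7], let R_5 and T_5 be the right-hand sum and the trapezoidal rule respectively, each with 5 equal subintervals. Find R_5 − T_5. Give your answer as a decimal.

R_5 = 680.
T_5 = 565.
R_5 − T_5 = 115.

115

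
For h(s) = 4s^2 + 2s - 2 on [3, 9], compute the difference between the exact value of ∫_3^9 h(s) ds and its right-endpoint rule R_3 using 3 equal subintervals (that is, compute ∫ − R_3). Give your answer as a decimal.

Exact integral: ∫_3^9 h(s) ds = 996.
R_3 = 1312.
Error = 996 − 1312 = -316.

-316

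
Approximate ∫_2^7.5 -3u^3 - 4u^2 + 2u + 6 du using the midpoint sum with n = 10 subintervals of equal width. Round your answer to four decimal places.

Δu = (7.5 − 2)/10 = 0.55.
Midpoints: 2.275, 2.825, 3.375, 3.925, 4.475, 5.025, 5.575, 6.125, 6.675, 7.225.
f(2.275) = -2910473/64000, f(2.825) = -5626131/64000, f(3.375) = -75849/512, f(3.925) = -14667119/64000, f(4.475) = -21375777/64000, f(5.025) = -29798763/64000, f(5.575) = -40127741/64000, f(6.125) = -420435/512, f(6.675) = -67270329/64000, f(7.225) = -84467267/64000.
Sum = Δu · [f(2.275) + f(2.825) + f(3.375) + ...].
Sum ≈ -2821.1485.

-2821.1485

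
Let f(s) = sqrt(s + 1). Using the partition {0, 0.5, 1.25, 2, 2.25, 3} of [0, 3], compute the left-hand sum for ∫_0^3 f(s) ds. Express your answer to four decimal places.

4.3287

Subinterval widths: 0.5, 0.75, 0.75, 0.25, 0.75.
Left endpoints: 0, 0.5, 1.25, 2, 2.25.
f(0) ≈ 1.0000, f(0.5) ≈ 1.2247, f(1.25) ≈ 1.5000, f(2) ≈ 1.7321, f(2.25) ≈ 1.8028.
Sum = Σ Δs_i · f(s_i).
Sum ≈ 4.3287.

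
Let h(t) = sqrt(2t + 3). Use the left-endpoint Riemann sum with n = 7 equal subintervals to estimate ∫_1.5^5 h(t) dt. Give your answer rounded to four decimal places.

10.4333

Δt = (5 − 1.5)/7 = 0.5.
Left endpoints: 1.5, 2, 2.5, 3, 3.5, 4, 4.5.
h(1.5) ≈ 2.4495, h(2) ≈ 2.6458, h(2.5) ≈ 2.8284, h(3) ≈ 3.0000, h(3.5) ≈ 3.1623, h(4) ≈ 3.3166, h(4.5) ≈ 3.4641.
Sum = Δt · [h(1.5) + h(2) + h(2.5) + ...].
Sum ≈ 10.4333.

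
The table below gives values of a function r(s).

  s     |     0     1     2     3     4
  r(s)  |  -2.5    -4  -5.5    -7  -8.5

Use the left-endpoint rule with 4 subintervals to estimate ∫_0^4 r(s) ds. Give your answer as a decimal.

-19

Δs = 1.
Sum = 1·[(-2.5) + (-4) + (-5.5) + (-7)] = -19.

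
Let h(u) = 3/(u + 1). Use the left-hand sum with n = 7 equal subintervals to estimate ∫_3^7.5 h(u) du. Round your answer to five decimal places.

Δu = (7.5 − 3)/7 = 9/14.
Left endpoints: 3, 51/14, 30/7, 69/14, 39/7, 87/14, 48/7.
h(3) = 0.75, h(51/14) = 42/65, h(30/7) = 21/37, h(69/14) = 42/83, h(39/7) = 21/46, h(87/14) = 42/101, h(48/7) = 21/55.
Sum = Δu · [h(3) + h(51/14) + h(30/7) + ...].
Sum ≈ 2.39395.

2.39395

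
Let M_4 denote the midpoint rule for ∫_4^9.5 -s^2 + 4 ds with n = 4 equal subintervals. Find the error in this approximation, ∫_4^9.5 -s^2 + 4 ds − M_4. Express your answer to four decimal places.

-0.8665

Exact integral: ∫_4^9.5 f(s) ds ≈ -242.458333.
M_4 ≈ -241.591797.
Error ≈ -242.458333 − (-241.591797) ≈ -0.8665.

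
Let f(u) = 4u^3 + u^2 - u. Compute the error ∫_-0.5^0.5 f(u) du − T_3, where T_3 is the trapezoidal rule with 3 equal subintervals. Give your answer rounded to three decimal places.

-0.019

Exact integral: ∫_-0.5^0.5 f(u) du ≈ 0.08333.
T_3 ≈ 0.10185.
Error ≈ 0.08333 − 0.10185 ≈ -0.019.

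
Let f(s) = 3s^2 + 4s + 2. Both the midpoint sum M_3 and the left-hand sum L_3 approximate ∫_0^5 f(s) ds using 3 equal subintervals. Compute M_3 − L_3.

M_3 ≈ 181.52778.
L_3 ≈ 112.77778.
M_3 − L_3 = 68.75.

68.75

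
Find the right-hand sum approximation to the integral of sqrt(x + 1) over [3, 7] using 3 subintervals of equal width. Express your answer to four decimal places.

Δx = (7 − 3)/3 = 4/3.
Right endpoints: 13/3, 17/3, 7.
f(13/3) ≈ 2.3094, f(17/3) ≈ 2.5820, f(7) ≈ 2.8284.
Sum = Δx · [f(13/3) + f(17/3) + f(7)].
Sum ≈ 10.2931.

10.2931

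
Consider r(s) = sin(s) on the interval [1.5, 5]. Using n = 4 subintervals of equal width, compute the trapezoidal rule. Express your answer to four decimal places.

-0.1992

Δs = (5 − 1.5)/4 = 0.875.
r(1.5) ≈ 0.9975, r(2.375) ≈ 0.6937, r(3.25) ≈ -0.1082, r(4.125) ≈ -0.8324, r(5) ≈ -0.9589.
T_4 = (Δs/2)·[r(s_0) + 2r(s_1) + 2r(s_2) + 2r(s_3) + r(s_4)].
Sum ≈ -0.1992.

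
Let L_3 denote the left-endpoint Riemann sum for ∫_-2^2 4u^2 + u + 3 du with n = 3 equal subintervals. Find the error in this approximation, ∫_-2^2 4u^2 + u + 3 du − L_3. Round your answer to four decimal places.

Exact integral: ∫_-2^2 f(u) du ≈ 33.333333.
L_3 ≈ 35.407407.
Error ≈ 33.333333 − 35.407407 ≈ -2.0741.

-2.0741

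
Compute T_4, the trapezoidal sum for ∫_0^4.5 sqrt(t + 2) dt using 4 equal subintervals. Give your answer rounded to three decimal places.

Δt = (4.5 − 0)/4 = 1.125.
f(0) ≈ 1.414, f(1.125) ≈ 1.768, f(2.25) ≈ 2.062, f(3.375) ≈ 2.318, f(4.5) ≈ 2.550.
T_4 = (Δt/2)·[f(t_0) + 2f(t_1) + 2f(t_2) + 2f(t_3) + f(t_4)].
Sum ≈ 9.146.

9.146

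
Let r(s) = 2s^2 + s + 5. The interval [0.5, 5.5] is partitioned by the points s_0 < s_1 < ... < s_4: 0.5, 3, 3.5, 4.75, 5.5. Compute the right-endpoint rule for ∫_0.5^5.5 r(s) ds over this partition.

Subinterval widths: 2.5, 0.5, 1.25, 0.75.
Right endpoints: 3, 3.5, 4.75, 5.5.
r(3) = 26, r(3.5) = 33, r(4.75) = 54.875, r(5.5) = 71.
Sum = Σ Δs_i · r(s_i).
Sum = 203.34375.

203.34375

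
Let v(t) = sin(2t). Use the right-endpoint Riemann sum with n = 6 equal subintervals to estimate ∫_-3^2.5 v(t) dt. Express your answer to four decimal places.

Δt = (2.5 − (-3))/6 = 11/12.
Right endpoints: -25/12, -7/6, -0.25, 2/3, 19/12, 2.5.
v(-25/12) ≈ 0.8548, v(-7/6) ≈ -0.7231, v(-0.25) ≈ -0.4794, v(2/3) ≈ 0.9719, v(19/12) ≈ -0.0251, v(2.5) ≈ -0.9589.
Sum = Δt · [v(-25/12) + v(-7/6) + v(-0.25) + ...].
Sum ≈ -0.3298.

-0.3298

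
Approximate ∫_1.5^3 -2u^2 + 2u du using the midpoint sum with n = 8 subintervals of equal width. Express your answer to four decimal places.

-8.9912

Δu = (3 − 1.5)/8 = 0.1875.
Midpoints: 1.59375, 1.78125, 1.96875, 2.15625, 2.34375, 2.53125, 2.71875, 2.90625.
f(1.59375) = -969/512, f(1.78125) = -1425/512, f(1.96875) = -1953/512, f(2.15625) = -2553/512, f(2.34375) = -3225/512, f(2.53125) = -3969/512, f(2.71875) = -4785/512, f(2.90625) = -5673/512.
Sum = Δu · [f(1.59375) + f(1.78125) + f(1.96875) + ...].
Sum ≈ -8.9912.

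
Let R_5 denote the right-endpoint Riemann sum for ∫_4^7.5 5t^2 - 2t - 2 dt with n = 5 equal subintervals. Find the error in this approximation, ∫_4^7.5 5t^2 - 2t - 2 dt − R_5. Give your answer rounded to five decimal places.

Exact integral: ∫_4^7.5 f(t) dt ≈ 549.2083333.
R_5 = 618.625.
Error ≈ 549.2083333 − 618.625 ≈ -69.41667.

-69.41667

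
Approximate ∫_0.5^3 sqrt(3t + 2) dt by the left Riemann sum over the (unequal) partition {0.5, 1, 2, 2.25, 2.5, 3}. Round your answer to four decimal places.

6.1592

Subinterval widths: 0.5, 1, 0.25, 0.25, 0.5.
Left endpoints: 0.5, 1, 2, 2.25, 2.5.
f(0.5) ≈ 1.8708, f(1) ≈ 2.2361, f(2) ≈ 2.8284, f(2.25) ≈ 2.9580, f(2.5) ≈ 3.0822.
Sum = Σ Δt_i · f(t_i).
Sum ≈ 6.1592.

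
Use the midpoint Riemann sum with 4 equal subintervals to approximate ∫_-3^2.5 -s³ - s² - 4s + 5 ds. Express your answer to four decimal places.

Δs = (2.5 − (-3))/4 = 1.375.
Midpoints: -2.3125, -0.9375, 0.4375, 1.8125.
f(-2.3125) = 87117/4096, f(-0.9375) = 35615/4096, f(0.4375) = 12185/4096, f(1.8125) = -47061/4096.
Sum = Δs · [f(-2.3125) + f(-0.9375) + f(0.4375) + f(1.8125)].
Sum ≈ 29.4927.

29.4927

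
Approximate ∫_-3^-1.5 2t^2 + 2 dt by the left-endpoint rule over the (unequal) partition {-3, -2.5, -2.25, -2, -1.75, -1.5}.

Subinterval widths: 0.5, 0.25, 0.25, 0.25, 0.25.
Left endpoints: -3, -2.5, -2.25, -2, -1.75.
f(-3) = 20, f(-2.5) = 14.5, f(-2.25) = 12.125, f(-2) = 10, f(-1.75) = 8.125.
Sum = Σ Δt_i · f(t_i).
Sum = 21.1875.

21.1875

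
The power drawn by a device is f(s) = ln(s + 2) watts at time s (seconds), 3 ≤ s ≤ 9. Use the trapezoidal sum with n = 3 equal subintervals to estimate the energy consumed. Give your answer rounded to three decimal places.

Δs = (9 − 3)/3 = 2.
f(3) ≈ 1.609, f(5) ≈ 1.946, f(7) ≈ 2.197, f(9) ≈ 2.398.
T_3 = (Δs/2)·[f(s_0) + 2f(s_1) + 2f(s_2) + f(s_3)].
Sum ≈ 12.294.

12.294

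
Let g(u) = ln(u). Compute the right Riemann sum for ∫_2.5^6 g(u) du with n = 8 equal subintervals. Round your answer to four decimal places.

5.1476

Δu = (6 − 2.5)/8 = 0.4375.
Right endpoints: 2.9375, 3.375, 3.8125, 4.25, 4.6875, 5.125, 5.5625, 6.
g(2.9375) ≈ 1.0776, g(3.375) ≈ 1.2164, g(3.8125) ≈ 1.3383, g(4.25) ≈ 1.4469, g(4.6875) ≈ 1.5449, g(5.125) ≈ 1.6341, g(5.5625) ≈ 1.7160, g(6) ≈ 1.7918.
Sum = Δu · [g(2.9375) + g(3.375) + g(3.8125) + ...].
Sum ≈ 5.1476.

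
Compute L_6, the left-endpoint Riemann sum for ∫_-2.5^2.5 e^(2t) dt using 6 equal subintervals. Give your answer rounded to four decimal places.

Δt = (2.5 − (-2.5))/6 = 5/6.
Left endpoints: -2.5, -5/3, -5/6, 0, 5/6, 5/3.
f(-2.5) ≈ 0.0067, f(-5/3) ≈ 0.0357, f(-5/6) ≈ 0.1889, f(0) ≈ 1.0000, f(5/6) ≈ 5.2945, f(5/3) ≈ 28.0316.
Sum = Δt · [f(-2.5) + f(-5/3) + f(-5/6) + ...].
Sum ≈ 28.7978.

28.7978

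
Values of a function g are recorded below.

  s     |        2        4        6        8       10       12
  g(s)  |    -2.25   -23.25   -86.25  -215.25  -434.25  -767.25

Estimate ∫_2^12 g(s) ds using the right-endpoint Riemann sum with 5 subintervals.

Δs = 2.
Sum = 2·[(-23.25) + (-86.25) + (-215.25) + (-434.25) + (-767.25)] = -3052.5.

-3052.5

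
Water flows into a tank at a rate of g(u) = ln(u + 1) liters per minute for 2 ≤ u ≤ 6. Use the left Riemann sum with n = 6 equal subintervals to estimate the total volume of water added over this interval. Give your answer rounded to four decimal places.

Δu = (6 − 2)/6 = 2/3.
Left endpoints: 2, 8/3, 10/3, 4, 14/3, 16/3.
g(2) ≈ 1.0986, g(8/3) ≈ 1.2993, g(10/3) ≈ 1.4663, g(4) ≈ 1.6094, g(14/3) ≈ 1.7346, g(16/3) ≈ 1.8458.
Sum = Δu · [g(2) + g(8/3) + g(10/3) + ...].
Sum ≈ 6.0361.

6.0361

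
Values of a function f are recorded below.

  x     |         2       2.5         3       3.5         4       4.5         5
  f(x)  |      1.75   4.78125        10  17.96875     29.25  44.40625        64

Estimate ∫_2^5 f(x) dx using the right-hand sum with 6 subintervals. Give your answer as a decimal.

85.203125

Δx = 0.5.
Sum = 0.5·[4.78125 + 10 + 17.96875 + 29.25 + 44.40625 + 64] = 85.203125.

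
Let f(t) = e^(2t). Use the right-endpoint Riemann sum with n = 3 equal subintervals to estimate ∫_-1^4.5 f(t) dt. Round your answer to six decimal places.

15245.093722

Δt = (4.5 − (-1))/3 = 11/6.
Right endpoints: 5/6, 8/3, 4.5.
f(5/6) ≈ 5.294490, f(8/3) ≈ 207.127249, f(4.5) ≈ 8103.083928.
Sum = Δt · [f(5/6) + f(8/3) + f(4.5)].
Sum ≈ 15245.093722.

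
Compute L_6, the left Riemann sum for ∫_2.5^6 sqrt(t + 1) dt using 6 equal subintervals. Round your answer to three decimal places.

Δt = (6 − 2.5)/6 = 7/12.
Left endpoints: 2.5, 37/12, 11/3, 4.25, 29/6, 65/12.
f(2.5) ≈ 1.871, f(37/12) ≈ 2.021, f(11/3) ≈ 2.160, f(4.25) ≈ 2.291, f(29/6) ≈ 2.415, f(65/12) ≈ 2.533.
Sum = Δt · [f(2.5) + f(37/12) + f(11/3) + ...].
Sum ≈ 7.753.

7.753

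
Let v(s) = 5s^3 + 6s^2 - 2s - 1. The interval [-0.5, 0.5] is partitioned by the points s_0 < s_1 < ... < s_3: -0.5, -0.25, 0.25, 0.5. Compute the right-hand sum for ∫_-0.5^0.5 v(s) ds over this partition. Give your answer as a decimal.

Subinterval widths: 0.25, 0.5, 0.25.
Right endpoints: -0.25, 0.25, 0.5.
v(-0.25) = -0.203125, v(0.25) = -1.046875, v(0.5) = 0.125.
Sum = Σ Δs_i · v(s_i).
Sum = -0.54296875.

-0.54296875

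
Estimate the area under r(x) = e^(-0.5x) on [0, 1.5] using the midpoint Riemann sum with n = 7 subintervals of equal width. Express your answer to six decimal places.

Δx = (1.5 − 0)/7 = 3/14.
Midpoints: 3/28, 9/28, 15/28, 0.75, 27/28, 33/28, 39/28.
r(3/28) ≈ 0.947838, r(9/28) ≈ 0.851535, r(15/28) ≈ 0.765017, r(0.75) ≈ 0.687289, r(27/28) ≈ 0.617459, r(33/28) ≈ 0.554723, r(39/28) ≈ 0.498362.
Sum = Δx · [r(3/28) + r(9/28) + r(15/28) + ...].
Sum ≈ 1.054762.

1.054762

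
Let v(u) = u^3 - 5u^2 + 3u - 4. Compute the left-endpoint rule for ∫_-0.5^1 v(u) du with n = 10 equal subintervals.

-6.68015625

Δu = (1 − (-0.5))/10 = 0.15.
Left endpoints: -0.5, -0.35, -0.2, -0.05, 0.1, 0.25, 0.4, 0.55, 0.7, 0.85.
v(-0.5) = -6.875, v(-0.35) = -5.705375, v(-0.2) = -4.808, v(-0.05) = -4.162625, v(0.1) = -3.749, v(0.25) = -3.546875, v(0.4) = -3.536, v(0.55) = -3.696125, v(0.7) = -4.007, v(0.85) = -4.448375.
Sum = Δu · [v(-0.5) + v(-0.35) + v(-0.2) + ...].
Sum = -6.68015625.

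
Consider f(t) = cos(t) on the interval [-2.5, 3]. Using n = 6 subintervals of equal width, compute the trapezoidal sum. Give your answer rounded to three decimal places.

0.687

Δt = (3 − (-2.5))/6 = 11/12.
f(-2.5) ≈ -0.801, f(-19/12) ≈ -0.013, f(-2/3) ≈ 0.786, f(0.25) ≈ 0.969, f(7/6) ≈ 0.393, f(25/12) ≈ -0.490, f(3) ≈ -0.990.
T_6 = (Δt/2)·[f(t_0) + 2f(t_1) + ... + 2f(t_{5}) + f(t_6)].
Sum ≈ 0.687.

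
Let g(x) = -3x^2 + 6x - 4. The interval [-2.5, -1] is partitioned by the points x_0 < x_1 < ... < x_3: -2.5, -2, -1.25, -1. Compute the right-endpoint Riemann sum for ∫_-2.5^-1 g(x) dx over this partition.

Subinterval widths: 0.5, 0.75, 0.25.
Right endpoints: -2, -1.25, -1.
g(-2) = -28, g(-1.25) = -16.1875, g(-1) = -13.
Sum = Σ Δx_i · g(x_i).
Sum = -29.390625.

-29.390625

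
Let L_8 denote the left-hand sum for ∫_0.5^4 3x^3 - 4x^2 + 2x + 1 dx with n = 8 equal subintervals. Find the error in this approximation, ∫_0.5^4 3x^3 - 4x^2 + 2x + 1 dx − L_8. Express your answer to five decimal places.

Exact integral: ∫_0.5^4 f(x) dx ≈ 126.0364583.
L_8 ≈ 98.1828613.
Error ≈ 126.0364583 − 98.1828613 ≈ 27.85360.

27.85360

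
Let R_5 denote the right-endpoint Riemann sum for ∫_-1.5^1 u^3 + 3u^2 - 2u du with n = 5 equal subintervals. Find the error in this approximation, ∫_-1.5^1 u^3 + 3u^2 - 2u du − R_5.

Exact integral: ∫_-1.5^1 f(u) du = 4.609375.
R_5 = 3.75.
Error = 4.609375 − 3.75 = 0.859375.

0.859375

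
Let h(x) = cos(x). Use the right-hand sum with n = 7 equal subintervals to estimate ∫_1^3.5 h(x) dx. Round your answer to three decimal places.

-1.443

Δx = (3.5 − 1)/7 = 5/14.
Right endpoints: 19/14, 12/7, 29/14, 17/7, 39/14, 22/7, 3.5.
h(19/14) ≈ 0.212, h(12/7) ≈ -0.143, h(29/14) ≈ -0.480, h(17/7) ≈ -0.756, h(39/14) ≈ -0.937, h(22/7) ≈ -1.000, h(3.5) ≈ -0.936.
Sum = Δx · [h(19/14) + h(12/7) + h(29/14) + ...].
Sum ≈ -1.443.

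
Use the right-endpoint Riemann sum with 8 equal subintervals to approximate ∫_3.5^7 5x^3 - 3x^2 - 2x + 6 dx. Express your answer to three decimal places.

Δx = (7 − 3.5)/8 = 0.4375.
Right endpoints: 3.9375, 4.375, 4.8125, 5.25, 5.6875, 6.125, 6.5625, 7.
f(3.9375) = 1052043/4096, f(4.375) = 183567/512, f(4.8125) = 1983225/4096, f(5.25) = 636.328125, f(5.6875) = 3348351/4096, f(6.125) = 527421/512, f(6.5625) = 5229741/4096, f(7) = 1560.
Sum = Δx · [f(3.9375) + f(4.375) + f(4.8125) + ...].
Sum ≈ 2808.868.

2808.868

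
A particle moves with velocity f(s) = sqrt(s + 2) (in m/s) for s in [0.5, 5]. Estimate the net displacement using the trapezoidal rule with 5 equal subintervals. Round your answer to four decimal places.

Δs = (5 − 0.5)/5 = 0.9.
f(0.5) ≈ 1.5811, f(1.4) ≈ 1.8439, f(2.3) ≈ 2.0736, f(3.2) ≈ 2.2804, f(4.1) ≈ 2.4698, f(5) ≈ 2.6458.
T_5 = (Δs/2)·[f(s_0) + 2f(s_1) + ... + 2f(s_{4}) + f(s_5)].
Sum ≈ 9.7031.

9.7031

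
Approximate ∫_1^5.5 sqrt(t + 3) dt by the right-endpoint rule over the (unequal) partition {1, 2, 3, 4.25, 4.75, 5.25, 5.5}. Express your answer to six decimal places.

11.608236

Subinterval widths: 1, 1, 1.25, 0.5, 0.5, 0.25.
Right endpoints: 2, 3, 4.25, 4.75, 5.25, 5.5.
f(2) ≈ 2.236068, f(3) ≈ 2.449490, f(4.25) ≈ 2.692582, f(4.75) ≈ 2.783882, f(5.25) ≈ 2.872281, f(5.5) ≈ 2.915476.
Sum = Σ Δt_i · f(t_i).
Sum ≈ 11.608236.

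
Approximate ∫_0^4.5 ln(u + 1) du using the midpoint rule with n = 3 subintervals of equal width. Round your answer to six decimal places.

Δu = (4.5 − 0)/3 = 1.5.
Midpoints: 0.75, 2.25, 3.75.
f(0.75) ≈ 0.559616, f(2.25) ≈ 1.178655, f(3.75) ≈ 1.558145.
Sum = Δu · [f(0.75) + f(2.25) + f(3.75)].
Sum ≈ 4.944623.

4.944623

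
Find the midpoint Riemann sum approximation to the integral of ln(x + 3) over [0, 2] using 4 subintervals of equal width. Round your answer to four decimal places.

2.7527

Δx = (2 − 0)/4 = 0.5.
Midpoints: 0.25, 0.75, 1.25, 1.75.
f(0.25) ≈ 1.1787, f(0.75) ≈ 1.3218, f(1.25) ≈ 1.4469, f(1.75) ≈ 1.5581.
Sum = Δx · [f(0.25) + f(0.75) + f(1.25) + f(1.75)].
Sum ≈ 2.7527.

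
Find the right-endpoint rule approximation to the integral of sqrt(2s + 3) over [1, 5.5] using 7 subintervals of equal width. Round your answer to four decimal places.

Δs = (5.5 − 1)/7 = 9/14.
Right endpoints: 23/14, 16/7, 41/14, 25/7, 59/14, 34/7, 5.5.
f(23/14) ≈ 2.5071, f(16/7) ≈ 2.7516, f(41/14) ≈ 2.9761, f(25/7) ≈ 3.1848, f(59/14) ≈ 3.3806, f(34/7) ≈ 3.5657, f(5.5) ≈ 3.7417.
Sum = Δs · [f(23/14) + f(16/7) + f(41/14) + ...].
Sum ≈ 14.2120.

14.2120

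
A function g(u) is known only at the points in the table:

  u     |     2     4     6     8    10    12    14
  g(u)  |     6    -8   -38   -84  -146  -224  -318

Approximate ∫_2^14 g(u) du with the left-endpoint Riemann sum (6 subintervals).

Δu = 2.
Sum = 2·[6 + (-8) + (-38) + (-84) + (-146) + (-224)] = -988.

-988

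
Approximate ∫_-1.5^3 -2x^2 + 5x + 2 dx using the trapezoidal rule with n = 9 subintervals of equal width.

Δx = (3 − (-1.5))/9 = 0.5.
f(-1.5) = -10, f(-1) = -5, f(-0.5) = -1, f(0) = 2, f(0.5) = 4, f(1) = 5, f(1.5) = 5, f(2) = 4, f(2.5) = 2, f(3) = -1.
T_9 = (Δx/2)·[f(x_0) + 2f(x_1) + ... + 2f(x_{8}) + f(x_9)].
Sum = 5.25.

5.25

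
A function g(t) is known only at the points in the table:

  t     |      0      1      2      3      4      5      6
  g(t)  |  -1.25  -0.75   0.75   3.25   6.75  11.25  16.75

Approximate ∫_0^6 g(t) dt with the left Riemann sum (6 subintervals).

20

Δt = 1.
Sum = 1·[(-1.25) + (-0.75) + 0.75 + 3.25 + 6.75 + 11.25] = 20.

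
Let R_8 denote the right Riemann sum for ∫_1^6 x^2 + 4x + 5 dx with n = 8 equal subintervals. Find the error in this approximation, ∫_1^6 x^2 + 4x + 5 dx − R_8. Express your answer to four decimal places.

-17.5130

Exact integral: ∫_1^6 f(x) dx ≈ 166.666667.
R_8 = 184.1796875.
Error ≈ 166.666667 − 184.1796875 ≈ -17.5130.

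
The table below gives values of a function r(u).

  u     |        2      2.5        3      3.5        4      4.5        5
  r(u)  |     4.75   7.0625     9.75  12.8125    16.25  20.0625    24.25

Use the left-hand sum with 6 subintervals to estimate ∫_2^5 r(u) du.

Δu = 0.5.
Sum = 0.5·[4.75 + 7.0625 + 9.75 + 12.8125 + 16.25 + 20.0625] = 35.34375.

35.34375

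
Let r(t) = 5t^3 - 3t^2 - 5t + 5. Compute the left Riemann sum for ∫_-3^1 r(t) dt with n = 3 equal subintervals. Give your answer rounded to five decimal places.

Δt = (1 − (-3))/3 = 4/3.
Left endpoints: -3, -5/3, -1/3.
r(-3) = -142, r(-5/3) = -490/27, r(-1/3) = 166/27.
Sum = Δt · [r(-3) + r(-5/3) + r(-1/3)].
Sum ≈ -205.33333.

-205.33333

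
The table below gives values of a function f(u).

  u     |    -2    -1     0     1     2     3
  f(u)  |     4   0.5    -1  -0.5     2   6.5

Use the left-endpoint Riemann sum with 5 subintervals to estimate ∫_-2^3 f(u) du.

5

Δu = 1.
Sum = 1·[4 + 0.5 + (-1) + (-0.5) + 2] = 5.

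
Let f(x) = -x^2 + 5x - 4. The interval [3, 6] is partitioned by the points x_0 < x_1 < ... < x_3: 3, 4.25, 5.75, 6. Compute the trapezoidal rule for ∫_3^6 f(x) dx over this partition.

-8.390625

Subinterval widths: 1.25, 1.5, 0.25.
f(3) = 2, f(4.25) = -0.8125, f(5.75) = -8.3125, f(6) = -10.
On each subinterval the trapezoid contributes (Δx_i/2)·[f(x_{i-1}) + f(x_i)].
Sum = -8.390625.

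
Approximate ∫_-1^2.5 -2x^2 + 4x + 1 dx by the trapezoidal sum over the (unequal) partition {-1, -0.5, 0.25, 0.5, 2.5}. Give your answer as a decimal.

Subinterval widths: 0.5, 0.75, 0.25, 2.
f(-1) = -5, f(-0.5) = -1.5, f(0.25) = 1.875, f(0.5) = 2.5, f(2.5) = -1.5.
On each subinterval the trapezoid contributes (Δx_i/2)·[f(x_{i-1}) + f(x_i)].
Sum = 0.0625.

0.0625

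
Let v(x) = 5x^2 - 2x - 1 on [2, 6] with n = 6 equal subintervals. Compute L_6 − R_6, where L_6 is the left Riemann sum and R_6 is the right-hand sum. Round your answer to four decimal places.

L_6 ≈ 261.481481.
R_6 ≈ 362.814815.
L_6 − R_6 ≈ -101.3333.

-101.3333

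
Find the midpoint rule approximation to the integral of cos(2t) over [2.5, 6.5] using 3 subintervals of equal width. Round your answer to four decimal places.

0.9459

Δt = (6.5 − 2.5)/3 = 4/3.
Midpoints: 19/6, 4.5, 35/6.
f(19/6) ≈ 0.9987, f(4.5) ≈ -0.9111, f(35/6) ≈ 0.6218.
Sum = Δt · [f(19/6) + f(4.5) + f(35/6)].
Sum ≈ 0.9459.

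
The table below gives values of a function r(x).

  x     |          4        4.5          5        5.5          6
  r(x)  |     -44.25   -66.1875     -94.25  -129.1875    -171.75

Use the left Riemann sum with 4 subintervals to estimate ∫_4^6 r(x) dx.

Δx = 0.5.
Sum = 0.5·[(-44.25) + (-66.1875) + (-94.25) + (-129.1875)] = -166.9375.

-166.9375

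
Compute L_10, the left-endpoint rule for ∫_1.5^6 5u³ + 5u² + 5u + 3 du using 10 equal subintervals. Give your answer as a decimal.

1792.98984375

Δu = (6 − 1.5)/10 = 0.45.
Left endpoints: 1.5, 1.95, 2.4, 2.85, 3.3, 3.75, 4.2, 4.65, 5.1, 5.55.
f(1.5) = 38.625, f(1.95) = 68.836875, f(2.4) = 112.92, f(2.85) = 173.608125, f(3.3) = 253.635, f(3.75) = 355.734375, f(4.2) = 482.64, f(4.65) = 637.085625, f(5.1) = 821.805, f(5.55) = 1039.531875.
Sum = Δu · [f(1.5) + f(1.95) + f(2.4) + ...].
Sum = 1792.98984375.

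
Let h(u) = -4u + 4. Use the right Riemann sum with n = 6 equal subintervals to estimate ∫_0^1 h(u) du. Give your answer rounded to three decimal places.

1.667

Δu = (1 − 0)/6 = 1/6.
Right endpoints: 1/6, 1/3, 0.5, 2/3, 5/6, 1.
h(1/6) = 10/3, h(1/3) = 8/3, h(0.5) = 2, h(2/3) = 4/3, h(5/6) = 2/3, h(1) = 0.
Sum = Δu · [h(1/6) + h(1/3) + h(0.5) + ...].
Sum ≈ 1.667.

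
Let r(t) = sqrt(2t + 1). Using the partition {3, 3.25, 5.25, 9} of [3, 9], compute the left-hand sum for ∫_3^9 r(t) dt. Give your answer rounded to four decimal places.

18.8555

Subinterval widths: 0.25, 2, 3.75.
Left endpoints: 3, 3.25, 5.25.
r(3) ≈ 2.6458, r(3.25) ≈ 2.7386, r(5.25) ≈ 3.3912.
Sum = Σ Δt_i · r(t_i).
Sum ≈ 18.8555.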